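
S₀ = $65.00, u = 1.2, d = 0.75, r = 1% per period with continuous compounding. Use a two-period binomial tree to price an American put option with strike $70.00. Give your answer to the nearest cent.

$11.63

Risk-neutral probability p = (e^0.01 − 0.75)/(1.2 − 0.75) = 0.2601/0.4500 = 0.5779
Terminal stock prices: S_uu = 93.6, S_ud = 58.5, S_dd = 36.56
Terminal payoffs (K − S): max(-23.6, 0) = 0, max(11.5, 0) = 11.5, max(33.44, 0) = 33.44
Node u (S = 78): continuation = e^(−0.01)·[0.5779·0.0000 + 0.4221·11.5000] = 4.8060; exercise value = 0.0000 ≤ continuation, so V_u = 4.8060
Node d (S = 48.75): continuation = e^(−0.01)·[0.5779·11.5000 + 0.4221·33.4375] = 20.5535; exercise value = 21.2500 > continuation, so V_d = 21.2500 (exercise)
Node 0 (S = 65): continuation = e^(−0.01)·[0.5779·4.8060 + 0.4221·21.2500] = 11.6303; exercise value = 5.0000 ≤ continuation, so V_0 = 11.6303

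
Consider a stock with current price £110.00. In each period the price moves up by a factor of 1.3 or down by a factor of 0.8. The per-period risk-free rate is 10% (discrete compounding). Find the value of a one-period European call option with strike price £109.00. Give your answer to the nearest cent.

Risk-neutral probability p = (1 + 0.1 − 0.8)/(1.3 − 0.8) = 0.3000/0.5000 = 0.6000
Terminal stock prices: S_u = 143, S_d = 88
Terminal payoffs (S − K): max(34, 0) = 34, max(-21, 0) = 0
Node 0 (S = 110): V_0 = 1/1.1·[0.6000·34.0000 + 0.4000·0.0000] = 18.5455

£18.55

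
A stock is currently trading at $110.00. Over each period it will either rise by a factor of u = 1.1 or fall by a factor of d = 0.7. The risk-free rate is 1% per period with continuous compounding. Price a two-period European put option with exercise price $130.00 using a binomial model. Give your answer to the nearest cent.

Risk-neutral probability p = (e^0.01 − 0.7)/(1.1 − 0.7) = 0.3101/0.4000 = 0.7751
Terminal stock prices: S_uu = 133.1, S_ud = 84.7, S_dd = 53.9
Terminal payoffs (K − S): max(-3.1, 0) = 0, max(45.3, 0) = 45.3, max(76.1, 0) = 76.1
Node u (S = 121): V_u = e^(−0.01)·[0.7751·0.0000 + 0.2249·45.3000] = 10.0855
Node d (S = 77): V_d = e^(−0.01)·[0.7751·45.3000 + 0.2249·76.1000] = 51.7065
Node 0 (S = 110): V_0 = e^(−0.01)·[0.7751·10.0855 + 0.2249·51.7065] = 19.2515

$19.25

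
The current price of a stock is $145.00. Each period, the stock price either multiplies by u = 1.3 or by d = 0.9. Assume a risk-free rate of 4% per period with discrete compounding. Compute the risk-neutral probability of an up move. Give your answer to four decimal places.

p = 0.3500

Risk-neutral probability p = (1 + 0.04 − 0.9)/(1.3 − 0.9) = 0.1400/0.4000 = 0.3500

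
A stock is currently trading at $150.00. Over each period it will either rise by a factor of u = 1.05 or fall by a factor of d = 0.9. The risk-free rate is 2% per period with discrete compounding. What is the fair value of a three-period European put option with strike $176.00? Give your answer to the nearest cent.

$15.85

Risk-neutral probability p = (1 + 0.02 − 0.9)/(1.05 − 0.9) = 0.1200/0.1500 = 0.8000
Terminal stock prices: S_uuu = 173.6, S_uud = 148.8, S_udd = 127.6, S_ddd = 109.4
Terminal payoffs (K − S): max(2.356, 0) = 2.356, max(27.16, 0) = 27.16, max(48.42, 0) = 48.42, max(66.65, 0) = 66.65
Node uu (S = 165.4): V_uu = 1/1.02·[0.8000·2.3562 + 0.2000·27.1625] = 7.1740
Node ud (S = 141.8): V_ud = 1/1.02·[0.8000·27.1625 + 0.2000·48.4250] = 30.7990
Node dd (S = 121.5): V_dd = 1/1.02·[0.8000·48.4250 + 0.2000·66.6500] = 51.0490
Node u (S = 157.5): V_u = 1/1.02·[0.8000·7.1740 + 0.2000·30.7990] = 11.6657
Node d (S = 135): V_d = 1/1.02·[0.8000·30.7990 + 0.2000·51.0490] = 34.1657
Node 0 (S = 150): V_0 = 1/1.02·[0.8000·11.6657 + 0.2000·34.1657] = 15.8487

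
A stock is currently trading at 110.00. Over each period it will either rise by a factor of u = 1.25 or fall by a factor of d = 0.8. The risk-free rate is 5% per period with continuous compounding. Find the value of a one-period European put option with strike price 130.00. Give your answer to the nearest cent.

Risk-neutral probability p = (e^0.05 − 0.8)/(1.25 − 0.8) = 0.2513/0.4500 = 0.5584
Terminal stock prices: S_u = 137.5, S_d = 88
Terminal payoffs (K − S): max(-7.5, 0) = 0, max(42, 0) = 42
Node 0 (S = 110): V_0 = e^(−0.05)·[0.5584·0.0000 + 0.4416·42.0000] = 17.6434

17.64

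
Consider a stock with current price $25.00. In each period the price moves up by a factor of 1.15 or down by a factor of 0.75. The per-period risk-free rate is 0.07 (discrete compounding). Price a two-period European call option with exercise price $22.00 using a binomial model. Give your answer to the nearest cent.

$6.18

Risk-neutral probability p = (1 + 0.07 − 0.75)/(1.15 − 0.75) = 0.3200/0.4000 = 0.8000
Terminal stock prices: S_uu = 33.06, S_ud = 21.56, S_dd = 14.06
Terminal payoffs (S − K): max(11.06, 0) = 11.06, max(-0.4375, 0) = 0, max(-7.938, 0) = 0
Node u (S = 28.75): V_u = 1/1.07·[0.8000·11.0625 + 0.2000·0.0000] = 8.2710
Node d (S = 18.75): V_d = 1/1.07·[0.8000·0.0000 + 0.2000·0.0000] = 0.0000
Node 0 (S = 25): V_0 = 1/1.07·[0.8000·8.2710 + 0.2000·0.0000] = 6.1839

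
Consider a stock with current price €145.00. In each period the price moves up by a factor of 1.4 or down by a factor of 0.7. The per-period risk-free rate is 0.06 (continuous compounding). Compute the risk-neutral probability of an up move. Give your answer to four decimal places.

p = 0.5169

Risk-neutral probability p = (e^0.06 − 0.7)/(1.4 − 0.7) = 0.3618/0.7000 = 0.5169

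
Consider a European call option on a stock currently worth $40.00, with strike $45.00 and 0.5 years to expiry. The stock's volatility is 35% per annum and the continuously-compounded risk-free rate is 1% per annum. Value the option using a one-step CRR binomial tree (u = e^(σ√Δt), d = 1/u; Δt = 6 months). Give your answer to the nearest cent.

CRR parameters: u = e^(σ√Δt) = e^(0.35·√0.5) = 1.2808, d = 1/u = 0.7808
Per-period rate: rΔt = 0.01·0.5 = 0.005, so R = e^0.005 = 1.0050
Risk-neutral probability p = (e^0.005 − 0.7808)/(1.2808 − 0.7808) = 0.2243/0.5000 = 0.4485
Terminal stock prices: S_u = 51.23, S_d = 31.23
Terminal payoffs (S − K): max(6.232, 0) = 6.232, max(-13.77, 0) = 0
Node 0 (S = 40): V_0 = e^(−0.005)·[0.4485·6.2321 + 0.5515·0.0000] = 2.7810

$2.78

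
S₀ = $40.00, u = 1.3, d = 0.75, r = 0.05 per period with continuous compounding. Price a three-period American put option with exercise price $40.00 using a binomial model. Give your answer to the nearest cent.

$5.34

Risk-neutral probability p = (e^0.05 − 0.75)/(1.3 − 0.75) = 0.3013/0.5500 = 0.5478
Terminal stock prices: S_uuu = 87.88, S_uud = 50.7, S_udd = 29.25, S_ddd = 16.88
Terminal payoffs (K − S): max(-47.88, 0) = 0, max(-10.7, 0) = 0, max(10.75, 0) = 10.75, max(23.12, 0) = 23.12
Node uu (S = 67.6): continuation = e^(−0.05)·[0.5478·0.0000 + 0.4522·0.0000] = 0.0000; exercise value = 0.0000 ≤ continuation, so V_uu = 0.0000
Node ud (S = 39): continuation = e^(−0.05)·[0.5478·0.0000 + 0.4522·10.7500] = 4.6244; exercise value = 1.0000 ≤ continuation, so V_ud = 4.6244
Node dd (S = 22.5): continuation = e^(−0.05)·[0.5478·10.7500 + 0.4522·23.1250] = 15.5492; exercise value = 17.5000 > continuation, so V_dd = 17.5000 (exercise)
Node u (S = 52): continuation = e^(−0.05)·[0.5478·0.0000 + 0.4522·4.6244] = 1.9893; exercise value = 0.0000 ≤ continuation, so V_u = 1.9893
Node d (S = 30): continuation = e^(−0.05)·[0.5478·4.6244 + 0.4522·17.5000] = 9.9377; exercise value = 10.0000 > continuation, so V_d = 10.0000 (exercise)
Node 0 (S = 40): continuation = e^(−0.05)·[0.5478·1.9893 + 0.4522·10.0000] = 5.3383; exercise value = 0.0000 ≤ continuation, so V_0 = 5.3383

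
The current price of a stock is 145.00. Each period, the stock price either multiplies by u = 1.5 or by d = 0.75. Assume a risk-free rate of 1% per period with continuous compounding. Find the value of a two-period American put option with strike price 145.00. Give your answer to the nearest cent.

26.54

Risk-neutral probability p = (e^0.01 − 0.75)/(1.5 − 0.75) = 0.2601/0.7500 = 0.3467
Terminal stock prices: S_uu = 326.2, S_ud = 163.1, S_dd = 81.56
Terminal payoffs (K − S): max(-181.2, 0) = 0, max(-18.12, 0) = 0, max(63.44, 0) = 63.44
Node u (S = 217.5): continuation = e^(−0.01)·[0.3467·0.0000 + 0.6533·0.0000] = 0.0000; exercise value = 0.0000 ≤ continuation, so V_u = 0.0000
Node d (S = 108.8): continuation = e^(−0.01)·[0.3467·0.0000 + 0.6533·63.4375] = 41.0292; exercise value = 36.2500 ≤ continuation, so V_d = 41.0292
Node 0 (S = 145): continuation = e^(−0.01)·[0.3467·0.0000 + 0.6533·41.0292] = 26.5363; exercise value = 0.0000 ≤ continuation, so V_0 = 26.5363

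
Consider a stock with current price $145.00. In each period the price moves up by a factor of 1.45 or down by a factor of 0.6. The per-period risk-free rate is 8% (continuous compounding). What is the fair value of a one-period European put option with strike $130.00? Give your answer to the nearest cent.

$17.13

Risk-neutral probability p = (e^0.08 − 0.6)/(1.45 − 0.6) = 0.4833/0.8500 = 0.5686
Terminal stock prices: S_u = 210.2, S_d = 87
Terminal payoffs (K − S): max(-80.25, 0) = 0, max(43, 0) = 43
Node 0 (S = 145): V_0 = e^(−0.08)·[0.5686·0.0000 + 0.4314·43.0000] = 17.1251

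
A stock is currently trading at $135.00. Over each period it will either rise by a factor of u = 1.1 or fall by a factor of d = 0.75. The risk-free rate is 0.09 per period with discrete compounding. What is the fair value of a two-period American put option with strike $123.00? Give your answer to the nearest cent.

Risk-neutral probability p = (1 + 0.09 − 0.75)/(1.1 − 0.75) = 0.3400/0.3500 = 0.9714
Terminal stock prices: S_uu = 163.4, S_ud = 111.4, S_dd = 75.94
Terminal payoffs (K − S): max(-40.35, 0) = 0, max(11.62, 0) = 11.62, max(47.06, 0) = 47.06
Node u (S = 148.5): continuation = 1/1.09·[0.9714·0.0000 + 0.0286·11.6250] = 0.3047; exercise value = 0.0000 ≤ continuation, so V_u = 0.3047
Node d (S = 101.2): continuation = 1/1.09·[0.9714·11.6250 + 0.0286·47.0625] = 11.5940; exercise value = 21.7500 > continuation, so V_d = 21.7500 (exercise)
Node 0 (S = 135): continuation = 1/1.09·[0.9714·0.3047 + 0.0286·21.7500] = 0.8417; exercise value = 0.0000 ≤ continuation, so V_0 = 0.8417

$0.84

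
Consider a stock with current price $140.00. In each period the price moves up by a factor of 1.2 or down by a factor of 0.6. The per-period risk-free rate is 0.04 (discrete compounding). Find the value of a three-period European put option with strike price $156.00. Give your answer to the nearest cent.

$28.81

Risk-neutral probability p = (1 + 0.04 − 0.6)/(1.2 − 0.6) = 0.4400/0.6000 = 0.7333
Terminal stock prices: S_uuu = 241.9, S_uud = 121, S_udd = 60.48, S_ddd = 30.24
Terminal payoffs (K − S): max(-85.92, 0) = 0, max(35.04, 0) = 35.04, max(95.52, 0) = 95.52, max(125.8, 0) = 125.8
Node uu (S = 201.6): V_uu = 1/1.04·[0.7333·0.0000 + 0.2667·35.0400] = 8.9846
Node ud (S = 100.8): V_ud = 1/1.04·[0.7333·35.0400 + 0.2667·95.5200] = 49.2000
Node dd (S = 50.4): V_dd = 1/1.04·[0.7333·95.5200 + 0.2667·125.7600] = 99.6000
Node u (S = 168): V_u = 1/1.04·[0.7333·8.9846 + 0.2667·49.2000] = 18.9507
Node d (S = 84): V_d = 1/1.04·[0.7333·49.2000 + 0.2667·99.6000] = 60.2308
Node 0 (S = 140): V_0 = 1/1.04·[0.7333·18.9507 + 0.2667·60.2308] = 28.8065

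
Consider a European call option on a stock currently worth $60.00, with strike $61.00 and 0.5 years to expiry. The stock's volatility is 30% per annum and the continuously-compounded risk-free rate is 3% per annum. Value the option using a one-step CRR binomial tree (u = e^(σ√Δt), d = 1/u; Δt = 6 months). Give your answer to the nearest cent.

CRR parameters: u = e^(σ√Δt) = e^(0.3·√0.5) = 1.2363, d = 1/u = 0.8089
Per-period rate: rΔt = 0.03·0.5 = 0.015, so R = e^0.015 = 1.0151
Risk-neutral probability p = (e^0.015 − 0.8089)/(1.2363 − 0.8089) = 0.2063/0.4275 = 0.4825
Terminal stock prices: S_u = 74.18, S_d = 48.53
Terminal payoffs (S − K): max(13.18, 0) = 13.18, max(-12.47, 0) = 0
Node 0 (S = 60): V_0 = e^(−0.015)·[0.4825·13.1787 + 0.5175·0.0000] = 6.2643

$6.26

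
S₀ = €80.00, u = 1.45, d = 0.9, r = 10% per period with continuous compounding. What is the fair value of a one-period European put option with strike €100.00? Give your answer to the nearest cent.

Risk-neutral probability p = (e^0.1 − 0.9)/(1.45 − 0.9) = 0.2052/0.5500 = 0.3730
Terminal stock prices: S_u = 116, S_d = 72
Terminal payoffs (K − S): max(-16, 0) = 0, max(28, 0) = 28
Node 0 (S = 80): V_0 = e^(−0.1)·[0.3730·0.0000 + 0.6270·28.0000] = 15.8844

€15.88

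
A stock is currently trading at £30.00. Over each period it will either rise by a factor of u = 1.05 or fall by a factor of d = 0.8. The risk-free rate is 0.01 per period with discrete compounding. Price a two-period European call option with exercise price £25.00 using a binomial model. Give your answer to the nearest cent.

Risk-neutral probability p = (1 + 0.01 − 0.8)/(1.05 − 0.8) = 0.2100/0.2500 = 0.8400
Terminal stock prices: S_uu = 33.08, S_ud = 25.2, S_dd = 19.2
Terminal payoffs (S − K): max(8.075, 0) = 8.075, max(0.2, 0) = 0.2, max(-5.8, 0) = 0
Node u (S = 31.5): V_u = 1/1.01·[0.8400·8.0750 + 0.1600·0.2000] = 6.7475
Node d (S = 24): V_d = 1/1.01·[0.8400·0.2000 + 0.1600·0.0000] = 0.1663
Node 0 (S = 30): V_0 = 1/1.01·[0.8400·6.7475 + 0.1600·0.1663] = 5.6382

£5.64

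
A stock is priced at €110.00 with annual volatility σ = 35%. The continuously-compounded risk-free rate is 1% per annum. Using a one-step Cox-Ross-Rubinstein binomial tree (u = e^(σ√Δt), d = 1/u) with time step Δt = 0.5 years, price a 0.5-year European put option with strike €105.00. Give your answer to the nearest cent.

CRR parameters: u = e^(σ√Δt) = e^(0.35·√0.5) = 1.2808, d = 1/u = 0.7808
Per-period rate: rΔt = 0.01·0.5 = 0.005, so R = e^0.005 = 1.0050
Risk-neutral probability p = (e^0.005 − 0.7808)/(1.2808 − 0.7808) = 0.2243/0.5000 = 0.4485
Terminal stock prices: S_u = 140.9, S_d = 85.88
Terminal payoffs (K − S): max(-35.89, 0) = 0, max(19.12, 0) = 19.12
Node 0 (S = 110): V_0 = e^(−0.005)·[0.4485·0.0000 + 0.5515·19.1164] = 10.4908

€10.49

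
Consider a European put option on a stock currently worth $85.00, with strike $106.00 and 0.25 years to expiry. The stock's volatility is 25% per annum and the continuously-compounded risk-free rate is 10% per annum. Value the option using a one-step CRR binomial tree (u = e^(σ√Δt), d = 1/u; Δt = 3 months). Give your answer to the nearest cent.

CRR parameters: u = e^(σ√Δt) = e^(0.25·√0.25) = 1.1331, d = 1/u = 0.8825
Per-period rate: rΔt = 0.1·0.25 = 0.025, so R = e^0.025 = 1.0253
Risk-neutral probability p = (e^0.025 − 0.8825)/(1.1331 − 0.8825) = 0.1428/0.2507 = 0.5698
Terminal stock prices: S_u = 96.32, S_d = 75.01
Terminal payoffs (K − S): max(9.682, 0) = 9.682, max(30.99, 0) = 30.99
Node 0 (S = 85): V_0 = e^(−0.025)·[0.5698·9.6824 + 0.4302·30.9878] = 18.3829

$18.38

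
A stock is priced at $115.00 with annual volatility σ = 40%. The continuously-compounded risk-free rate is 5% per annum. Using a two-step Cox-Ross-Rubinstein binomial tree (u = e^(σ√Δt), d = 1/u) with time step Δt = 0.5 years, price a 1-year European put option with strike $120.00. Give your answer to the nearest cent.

CRR parameters: u = e^(σ√Δt) = e^(0.4·√0.5) = 1.3269, d = 1/u = 0.7536
Per-period rate: rΔt = 0.05·0.5 = 0.025, so R = e^0.025 = 1.0253
Risk-neutral probability p = (e^0.025 − 0.7536)/(1.3269 − 0.7536) = 0.2717/0.5733 = 0.4739
Terminal stock prices: S_uu = 202.5, S_ud = 115, S_dd = 65.32
Terminal payoffs (K − S): max(-82.48, 0) = 0, max(5, 0) = 5, max(54.68, 0) = 54.68
Node u (S = 152.6): V_u = e^(−0.025)·[0.4739·0.0000 + 0.5261·5.0000] = 2.5655
Node d (S = 86.67): V_d = e^(−0.025)·[0.4739·5.0000 + 0.5261·54.6834] = 30.3688
Node 0 (S = 115): V_0 = e^(−0.025)·[0.4739·2.5655 + 0.5261·30.3688] = 16.7678

$16.77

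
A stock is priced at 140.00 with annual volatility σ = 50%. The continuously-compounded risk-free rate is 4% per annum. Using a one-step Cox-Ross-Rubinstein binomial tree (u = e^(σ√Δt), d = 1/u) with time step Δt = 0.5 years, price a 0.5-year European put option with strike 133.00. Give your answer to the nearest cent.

19.03

CRR parameters: u = e^(σ√Δt) = e^(0.5·√0.5) = 1.4241, d = 1/u = 0.7022
Per-period rate: rΔt = 0.04·0.5 = 0.02, so R = e^0.02 = 1.0202
Risk-neutral probability p = (e^0.02 − 0.7022)/(1.4241 − 0.7022) = 0.3180/0.7219 = 0.4405
Terminal stock prices: S_u = 199.4, S_d = 98.31
Terminal payoffs (K − S): max(-66.38, 0) = 0, max(34.69, 0) = 34.69
Node 0 (S = 140): V_0 = e^(−0.02)·[0.4405·0.0000 + 0.5595·34.6936] = 19.0266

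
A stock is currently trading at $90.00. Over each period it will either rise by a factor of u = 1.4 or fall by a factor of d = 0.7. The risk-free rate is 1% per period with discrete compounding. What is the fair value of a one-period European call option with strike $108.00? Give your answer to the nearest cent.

Risk-neutral probability p = (1 + 0.01 − 0.7)/(1.4 − 0.7) = 0.3100/0.7000 = 0.4429
Terminal stock prices: S_u = 126, S_d = 63
Terminal payoffs (S − K): max(18, 0) = 18, max(-45, 0) = 0
Node 0 (S = 90): V_0 = 1/1.01·[0.4429·18.0000 + 0.5571·0.0000] = 7.8925

$7.89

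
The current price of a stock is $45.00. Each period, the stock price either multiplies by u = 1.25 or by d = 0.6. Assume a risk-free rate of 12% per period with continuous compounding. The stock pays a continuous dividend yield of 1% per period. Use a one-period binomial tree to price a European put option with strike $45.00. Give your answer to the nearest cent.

$3.28

Per-period risk-free factor R = e^0.12 = 1.1275; dividend-adjusted growth = e^(0.12−0.01) = 1.1163.
Risk-neutral probability p = (1.1163 − 0.6)/(1.25 − 0.6) = 0.5163/0.6500 = 0.7943
Terminal stock prices: S_u = 56.25, S_d = 27
Terminal payoffs (K − S): max(-11.25, 0) = 0, max(18, 0) = 18
Node 0 (S = 45): V_0 = e^(−0.12)·[0.7943·0.0000 + 0.2057·18.0000] = 3.2843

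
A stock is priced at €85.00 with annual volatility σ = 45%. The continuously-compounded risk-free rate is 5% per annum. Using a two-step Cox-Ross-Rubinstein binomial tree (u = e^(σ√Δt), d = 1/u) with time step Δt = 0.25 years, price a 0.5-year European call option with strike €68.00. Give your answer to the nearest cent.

CRR parameters: u = e^(σ√Δt) = e^(0.45·√0.25) = 1.2523, d = 1/u = 0.7985
Per-period rate: rΔt = 0.05·0.25 = 0.0125, so R = e^0.0125 = 1.0126
Risk-neutral probability p = (e^0.0125 − 0.7985)/(1.2523 − 0.7985) = 0.2141/0.4538 = 0.4717
Terminal stock prices: S_uu = 133.3, S_ud = 85, S_dd = 54.2
Terminal payoffs (S − K): max(65.31, 0) = 65.31, max(17, 0) = 17, max(-13.8, 0) = 0
Node u (S = 106.4): V_u = e^(−0.0125)·[0.4717·65.3065 + 0.5283·17.0000] = 39.2921
Node d (S = 67.87): V_d = e^(−0.0125)·[0.4717·17.0000 + 0.5283·0.0000] = 7.9194
Node 0 (S = 85): V_0 = e^(−0.0125)·[0.4717·39.2921 + 0.5283·7.9194] = 22.4358

€22.44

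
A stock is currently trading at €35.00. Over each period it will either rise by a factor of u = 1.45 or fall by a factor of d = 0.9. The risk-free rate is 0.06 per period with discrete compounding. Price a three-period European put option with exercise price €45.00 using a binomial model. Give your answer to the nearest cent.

Risk-neutral probability p = (1 + 0.06 − 0.9)/(1.45 − 0.9) = 0.1600/0.5500 = 0.2909
Terminal stock prices: S_uuu = 106.7, S_uud = 66.23, S_udd = 41.11, S_ddd = 25.52
Terminal payoffs (K − S): max(-61.7, 0) = 0, max(-21.23, 0) = 0, max(3.892, 0) = 3.892, max(19.48, 0) = 19.48
Node uu (S = 73.59): V_uu = 1/1.06·[0.2909·0.0000 + 0.7091·0.0000] = 0.0000
Node ud (S = 45.68): V_ud = 1/1.06·[0.2909·0.0000 + 0.7091·3.8925] = 2.6039
Node dd (S = 28.35): V_dd = 1/1.06·[0.2909·3.8925 + 0.7091·19.4850] = 14.1028
Node u (S = 50.75): V_u = 1/1.06·[0.2909·0.0000 + 0.7091·2.6039] = 1.7419
Node d (S = 31.5): V_d = 1/1.06·[0.2909·2.6039 + 0.7091·14.1028] = 10.1488
Node 0 (S = 35): V_0 = 1/1.06·[0.2909·1.7419 + 0.7091·10.1488] = 7.2671

€7.27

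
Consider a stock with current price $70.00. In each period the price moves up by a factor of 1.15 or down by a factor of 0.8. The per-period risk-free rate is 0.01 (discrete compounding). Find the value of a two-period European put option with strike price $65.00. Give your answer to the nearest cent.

Risk-neutral probability p = (1 + 0.01 − 0.8)/(1.15 − 0.8) = 0.2100/0.3500 = 0.6000
Terminal stock prices: S_uu = 92.57, S_ud = 64.4, S_dd = 44.8
Terminal payoffs (K − S): max(-27.57, 0) = 0, max(0.6, 0) = 0.6, max(20.2, 0) = 20.2
Node u (S = 80.5): V_u = 1/1.01·[0.6000·0.0000 + 0.4000·0.6000] = 0.2376
Node d (S = 56): V_d = 1/1.01·[0.6000·0.6000 + 0.4000·20.2000] = 8.3564
Node 0 (S = 70): V_0 = 1/1.01·[0.6000·0.2376 + 0.4000·8.3564] = 3.4506

$3.45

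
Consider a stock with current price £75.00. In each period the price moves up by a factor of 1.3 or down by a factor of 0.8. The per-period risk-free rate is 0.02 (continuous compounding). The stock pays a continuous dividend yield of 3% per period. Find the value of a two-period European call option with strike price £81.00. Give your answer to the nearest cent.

Per-period risk-free factor R = e^0.02 = 1.0202; dividend-adjusted growth = e^(0.02−0.03) = 0.9900.
Risk-neutral probability p = (0.9900 − 0.8)/(1.3 − 0.8) = 0.1900/0.5000 = 0.3801
Terminal stock prices: S_uu = 126.8, S_ud = 78, S_dd = 48
Terminal payoffs (S − K): max(45.75, 0) = 45.75, max(-3, 0) = 0, max(-33, 0) = 0
Node u (S = 97.5): V_u = e^(−0.02)·[0.3801·45.7500 + 0.6199·0.0000] = 17.0452
Node d (S = 60): V_d = e^(−0.02)·[0.3801·0.0000 + 0.6199·0.0000] = 0.0000
Node 0 (S = 75): V_0 = e^(−0.02)·[0.3801·17.0452 + 0.6199·0.0000] = 6.3506

£6.35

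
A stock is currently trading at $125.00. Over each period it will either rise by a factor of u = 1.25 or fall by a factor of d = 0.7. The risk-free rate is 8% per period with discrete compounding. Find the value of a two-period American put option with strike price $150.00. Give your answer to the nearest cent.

$25.33

Risk-neutral probability p = (1 + 0.08 − 0.7)/(1.25 − 0.7) = 0.3800/0.5500 = 0.6909
Terminal stock prices: S_uu = 195.3, S_ud = 109.4, S_dd = 61.25
Terminal payoffs (K − S): max(-45.31, 0) = 0, max(40.62, 0) = 40.62, max(88.75, 0) = 88.75
Node u (S = 156.2): continuation = 1/1.08·[0.6909·0.0000 + 0.3091·40.6250] = 11.6267; exercise value = 0.0000 ≤ continuation, so V_u = 11.6267
Node d (S = 87.5): continuation = 1/1.08·[0.6909·40.6250 + 0.3091·88.7500] = 51.3889; exercise value = 62.5000 > continuation, so V_d = 62.5000 (exercise)
Node 0 (S = 125): continuation = 1/1.08·[0.6909·11.6267 + 0.3091·62.5000] = 25.3252; exercise value = 25.0000 ≤ continuation, so V_0 = 25.3252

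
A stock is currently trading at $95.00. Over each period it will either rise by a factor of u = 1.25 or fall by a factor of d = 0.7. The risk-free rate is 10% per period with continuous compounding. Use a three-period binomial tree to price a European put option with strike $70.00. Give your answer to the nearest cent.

Risk-neutral probability p = (e^0.1 − 0.7)/(1.25 − 0.7) = 0.4052/0.5500 = 0.7367
Terminal stock prices: S_uuu = 185.5, S_uud = 103.9, S_udd = 58.19, S_ddd = 32.58
Terminal payoffs (K − S): max(-115.5, 0) = 0, max(-33.91, 0) = 0, max(11.81, 0) = 11.81, max(37.42, 0) = 37.42
Node uu (S = 148.4): V_uu = e^(−0.1)·[0.7367·0.0000 + 0.2633·0.0000] = 0.0000
Node ud (S = 83.12): V_ud = e^(−0.1)·[0.7367·0.0000 + 0.2633·11.8125] = 2.8145
Node dd (S = 46.55): V_dd = e^(−0.1)·[0.7367·11.8125 + 0.2633·37.4150] = 16.7886
Node u (S = 118.8): V_u = e^(−0.1)·[0.7367·0.0000 + 0.2633·2.8145] = 0.6706
Node d (S = 66.5): V_d = e^(−0.1)·[0.7367·2.8145 + 0.2633·16.7886] = 5.8763
Node 0 (S = 95): V_0 = e^(−0.1)·[0.7367·0.6706 + 0.2633·5.8763] = 1.8471

$1.85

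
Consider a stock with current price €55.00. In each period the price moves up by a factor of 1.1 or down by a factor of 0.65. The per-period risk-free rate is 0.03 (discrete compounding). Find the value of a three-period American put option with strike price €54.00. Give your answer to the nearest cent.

Risk-neutral probability p = (1 + 0.03 − 0.65)/(1.1 − 0.65) = 0.3800/0.4500 = 0.8444
Terminal stock prices: S_uuu = 73.21, S_uud = 43.26, S_udd = 25.56, S_ddd = 15.1
Terminal payoffs (K − S): max(-19.21, 0) = 0, max(10.74, 0) = 10.74, max(28.44, 0) = 28.44, max(38.9, 0) = 38.9
Node uu (S = 66.55): continuation = 1/1.03·[0.8444·0.0000 + 0.1556·10.7425] = 1.6224; exercise value = 0.0000 ≤ continuation, so V_uu = 1.6224
Node ud (S = 39.33): continuation = 1/1.03·[0.8444·10.7425 + 0.1556·28.4387] = 13.1022; exercise value = 14.6750 > continuation, so V_ud = 14.6750 (exercise)
Node dd (S = 23.24): continuation = 1/1.03·[0.8444·28.4387 + 0.1556·38.8956] = 29.1897; exercise value = 30.7625 > continuation, so V_dd = 30.7625 (exercise)
Node u (S = 60.5): continuation = 1/1.03·[0.8444·1.6224 + 0.1556·14.6750] = 3.5464; exercise value = 0.0000 ≤ continuation, so V_u = 3.5464
Node d (S = 35.75): continuation = 1/1.03·[0.8444·14.6750 + 0.1556·30.7625] = 16.6772; exercise value = 18.2500 > continuation, so V_d = 18.2500 (exercise)
Node 0 (S = 55): continuation = 1/1.03·[0.8444·3.5464 + 0.1556·18.2500] = 5.6637; exercise value = 0.0000 ≤ continuation, so V_0 = 5.6637

€5.66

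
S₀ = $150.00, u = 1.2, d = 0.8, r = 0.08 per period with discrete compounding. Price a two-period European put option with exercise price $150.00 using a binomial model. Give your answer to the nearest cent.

Risk-neutral probability p = (1 + 0.08 − 0.8)/(1.2 − 0.8) = 0.2800/0.4000 = 0.7000
Terminal stock prices: S_uu = 216, S_ud = 144, S_dd = 96
Terminal payoffs (K − S): max(-66, 0) = 0, max(6, 0) = 6, max(54, 0) = 54
Node u (S = 180): V_u = 1/1.08·[0.7000·0.0000 + 0.3000·6.0000] = 1.6667
Node d (S = 120): V_d = 1/1.08·[0.7000·6.0000 + 0.3000·54.0000] = 18.8889
Node 0 (S = 150): V_0 = 1/1.08·[0.7000·1.6667 + 0.3000·18.8889] = 6.3272

$6.33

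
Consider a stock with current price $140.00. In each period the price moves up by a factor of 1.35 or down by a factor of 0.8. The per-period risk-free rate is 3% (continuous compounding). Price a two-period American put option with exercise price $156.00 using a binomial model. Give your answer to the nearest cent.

Risk-neutral probability p = (e^0.03 − 0.8)/(1.35 − 0.8) = 0.2305/0.5500 = 0.4190
Terminal stock prices: S_uu = 255.2, S_ud = 151.2, S_dd = 89.6
Terminal payoffs (K − S): max(-99.15, 0) = 0, max(4.8, 0) = 4.8, max(66.4, 0) = 66.4
Node u (S = 189): continuation = e^(−0.03)·[0.4190·0.0000 + 0.5810·4.8000] = 2.7063; exercise value = 0.0000 ≤ continuation, so V_u = 2.7063
Node d (S = 112): continuation = e^(−0.03)·[0.4190·4.8000 + 0.5810·66.4000] = 39.3895; exercise value = 44.0000 > continuation, so V_d = 44.0000 (exercise)
Node 0 (S = 140): continuation = e^(−0.03)·[0.4190·2.7063 + 0.5810·44.0000] = 25.9086; exercise value = 16.0000 ≤ continuation, so V_0 = 25.9086

$25.91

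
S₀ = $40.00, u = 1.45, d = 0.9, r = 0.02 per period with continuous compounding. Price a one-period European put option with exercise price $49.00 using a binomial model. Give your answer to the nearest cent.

Risk-neutral probability p = (e^0.02 − 0.9)/(1.45 − 0.9) = 0.1202/0.5500 = 0.2185
Terminal stock prices: S_u = 58, S_d = 36
Terminal payoffs (K − S): max(-9, 0) = 0, max(13, 0) = 13
Node 0 (S = 40): V_0 = e^(−0.02)·[0.2185·0.0000 + 0.7815·13.0000] = 9.9577

$9.96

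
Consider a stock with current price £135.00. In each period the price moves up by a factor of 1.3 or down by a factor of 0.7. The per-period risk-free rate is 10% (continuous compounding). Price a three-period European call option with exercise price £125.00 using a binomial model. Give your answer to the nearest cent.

Risk-neutral probability p = (e^0.1 − 0.7)/(1.3 − 0.7) = 0.4052/0.6000 = 0.6753
Terminal stock prices: S_uuu = 296.6, S_uud = 159.7, S_udd = 85.99, S_ddd = 46.3
Terminal payoffs (S − K): max(171.6, 0) = 171.6, max(34.71, 0) = 34.71, max(-39.01, 0) = 0, max(-78.7, 0) = 0
Node uu (S = 228.2): V_uu = e^(−0.1)·[0.6753·171.5950 + 0.3247·34.7050] = 115.0453
Node ud (S = 122.8): V_ud = e^(−0.1)·[0.6753·34.7050 + 0.3247·0.0000] = 21.2056
Node dd (S = 66.15): V_dd = e^(−0.1)·[0.6753·0.0000 + 0.3247·0.0000] = 0.0000
Node u (S = 175.5): V_u = e^(−0.1)·[0.6753·115.0453 + 0.3247·21.2056] = 76.5258
Node d (S = 94.5): V_d = e^(−0.1)·[0.6753·21.2056 + 0.3247·0.0000] = 12.9571
Node 0 (S = 135): V_0 = e^(−0.1)·[0.6753·76.5258 + 0.3247·12.9571] = 50.5660

£50.57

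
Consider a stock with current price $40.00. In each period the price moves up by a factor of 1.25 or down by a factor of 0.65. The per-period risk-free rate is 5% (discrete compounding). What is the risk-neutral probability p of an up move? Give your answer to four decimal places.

p = 0.6667

Risk-neutral probability p = (1 + 0.05 − 0.65)/(1.25 − 0.65) = 0.4000/0.6000 = 0.6667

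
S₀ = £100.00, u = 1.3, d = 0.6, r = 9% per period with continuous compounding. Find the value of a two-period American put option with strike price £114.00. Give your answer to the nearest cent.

Risk-neutral probability p = (e^0.09 − 0.6)/(1.3 − 0.6) = 0.4942/0.7000 = 0.7060
Terminal stock prices: S_uu = 169, S_ud = 78, S_dd = 36
Terminal payoffs (K − S): max(-55, 0) = 0, max(36, 0) = 36, max(78, 0) = 78
Node u (S = 130): continuation = e^(−0.09)·[0.7060·0.0000 + 0.2940·36.0000] = 9.6743; exercise value = 0.0000 ≤ continuation, so V_u = 9.6743
Node d (S = 60): continuation = e^(−0.09)·[0.7060·36.0000 + 0.2940·78.0000] = 44.1882; exercise value = 54.0000 > continuation, so V_d = 54.0000 (exercise)
Node 0 (S = 100): continuation = e^(−0.09)·[0.7060·9.6743 + 0.2940·54.0000] = 20.7532; exercise value = 14.0000 ≤ continuation, so V_0 = 20.7532

£20.75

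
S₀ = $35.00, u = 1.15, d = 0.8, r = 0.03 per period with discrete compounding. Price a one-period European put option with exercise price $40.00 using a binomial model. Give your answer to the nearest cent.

$3.99

Risk-neutral probability p = (1 + 0.03 − 0.8)/(1.15 − 0.8) = 0.2300/0.3500 = 0.6571
Terminal stock prices: S_u = 40.25, S_d = 28
Terminal payoffs (K − S): max(-0.25, 0) = 0, max(12, 0) = 12
Node 0 (S = 35): V_0 = 1/1.03·[0.6571·0.0000 + 0.3429·12.0000] = 3.9945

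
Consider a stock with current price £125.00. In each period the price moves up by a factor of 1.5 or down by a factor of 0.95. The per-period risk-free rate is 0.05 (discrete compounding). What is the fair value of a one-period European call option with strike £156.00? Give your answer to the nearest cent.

£5.45

Risk-neutral probability p = (1 + 0.05 − 0.95)/(1.5 − 0.95) = 0.1000/0.5500 = 0.1818
Terminal stock prices: S_u = 187.5, S_d = 118.8
Terminal payoffs (S − K): max(31.5, 0) = 31.5, max(-37.25, 0) = 0
Node 0 (S = 125): V_0 = 1/1.05·[0.1818·31.5000 + 0.8182·0.0000] = 5.4545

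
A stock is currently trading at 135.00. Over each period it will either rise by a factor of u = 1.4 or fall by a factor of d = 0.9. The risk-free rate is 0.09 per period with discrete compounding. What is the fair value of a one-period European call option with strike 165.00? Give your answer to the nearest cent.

Risk-neutral probability p = (1 + 0.09 − 0.9)/(1.4 − 0.9) = 0.1900/0.5000 = 0.3800
Terminal stock prices: S_u = 189, S_d = 121.5
Terminal payoffs (S − K): max(24, 0) = 24, max(-43.5, 0) = 0
Node 0 (S = 135): V_0 = 1/1.09·[0.3800·24.0000 + 0.6200·0.0000] = 8.3670

8.37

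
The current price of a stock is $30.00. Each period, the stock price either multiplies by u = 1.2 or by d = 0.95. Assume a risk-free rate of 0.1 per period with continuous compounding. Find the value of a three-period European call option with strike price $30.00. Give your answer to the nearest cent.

$7.95

Risk-neutral probability p = (e^0.1 − 0.95)/(1.2 − 0.95) = 0.1552/0.2500 = 0.6207
Terminal stock prices: S_uuu = 51.84, S_uud = 41.04, S_udd = 32.49, S_ddd = 25.72
Terminal payoffs (S − K): max(21.84, 0) = 21.84, max(11.04, 0) = 11.04, max(2.49, 0) = 2.49, max(-4.279, 0) = 0
Node uu (S = 43.2): V_uu = e^(−0.1)·[0.6207·21.8400 + 0.3793·11.0400] = 16.0549
Node ud (S = 34.2): V_ud = e^(−0.1)·[0.6207·11.0400 + 0.3793·2.4900] = 7.0549
Node dd (S = 27.07): V_dd = e^(−0.1)·[0.6207·2.4900 + 0.3793·0.0000] = 1.3984
Node u (S = 36): V_u = e^(−0.1)·[0.6207·16.0549 + 0.3793·7.0549] = 11.4381
Node d (S = 28.5): V_d = e^(−0.1)·[0.6207·7.0549 + 0.3793·1.3984] = 4.4421
Node 0 (S = 30): V_0 = e^(−0.1)·[0.6207·11.4381 + 0.3793·4.4421] = 7.9484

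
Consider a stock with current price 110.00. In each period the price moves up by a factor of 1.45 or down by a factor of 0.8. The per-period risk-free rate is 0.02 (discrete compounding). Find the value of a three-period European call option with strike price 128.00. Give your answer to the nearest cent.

19.79

Risk-neutral probability p = (1 + 0.02 − 0.8)/(1.45 − 0.8) = 0.2200/0.6500 = 0.3385
Terminal stock prices: S_uuu = 335.3, S_uud = 185, S_udd = 102.1, S_ddd = 56.32
Terminal payoffs (S − K): max(207.3, 0) = 207.3, max(57.02, 0) = 57.02, max(-25.92, 0) = 0, max(-71.68, 0) = 0
Node uu (S = 231.3): V_uu = 1/1.02·[0.3385·207.3487 + 0.6615·57.0200] = 105.7848
Node ud (S = 127.6): V_ud = 1/1.02·[0.3385·57.0200 + 0.6615·0.0000] = 18.9207
Node dd (S = 70.4): V_dd = 1/1.02·[0.3385·0.0000 + 0.6615·0.0000] = 0.0000
Node u (S = 159.5): V_u = 1/1.02·[0.3385·105.7848 + 0.6615·18.9207] = 47.3734
Node d (S = 88): V_d = 1/1.02·[0.3385·18.9207 + 0.6615·0.0000] = 6.2783
Node 0 (S = 110): V_0 = 1/1.02·[0.3385·47.3734 + 0.6615·6.2783] = 19.7916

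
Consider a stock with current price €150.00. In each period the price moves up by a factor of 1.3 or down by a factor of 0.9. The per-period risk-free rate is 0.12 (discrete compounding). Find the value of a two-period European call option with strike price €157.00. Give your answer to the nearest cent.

€30.57

Risk-neutral probability p = (1 + 0.12 − 0.9)/(1.3 − 0.9) = 0.2200/0.4000 = 0.5500
Terminal stock prices: S_uu = 253.5, S_ud = 175.5, S_dd = 121.5
Terminal payoffs (S − K): max(96.5, 0) = 96.5, max(18.5, 0) = 18.5, max(-35.5, 0) = 0
Node u (S = 195): V_u = 1/1.12·[0.5500·96.5000 + 0.4500·18.5000] = 54.8214
Node d (S = 135): V_d = 1/1.12·[0.5500·18.5000 + 0.4500·0.0000] = 9.0848
Node 0 (S = 150): V_0 = 1/1.12·[0.5500·54.8214 + 0.4500·9.0848] = 30.5714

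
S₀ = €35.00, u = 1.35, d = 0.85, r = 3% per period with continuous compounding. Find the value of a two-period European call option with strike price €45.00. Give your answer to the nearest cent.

Risk-neutral probability p = (e^0.03 − 0.85)/(1.35 − 0.85) = 0.1805/0.5000 = 0.3609
Terminal stock prices: S_uu = 63.79, S_ud = 40.16, S_dd = 25.29
Terminal payoffs (S − K): max(18.79, 0) = 18.79, max(-4.837, 0) = 0, max(-19.71, 0) = 0
Node u (S = 47.25): V_u = e^(−0.03)·[0.3609·18.7875 + 0.6391·0.0000] = 6.5802
Node d (S = 29.75): V_d = e^(−0.03)·[0.3609·0.0000 + 0.6391·0.0000] = 0.0000
Node 0 (S = 35): V_0 = e^(−0.03)·[0.3609·6.5802 + 0.6391·0.0000] = 2.3047

€2.30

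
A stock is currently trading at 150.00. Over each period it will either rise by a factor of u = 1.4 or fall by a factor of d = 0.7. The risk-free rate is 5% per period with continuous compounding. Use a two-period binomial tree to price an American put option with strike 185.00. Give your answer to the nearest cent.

Risk-neutral probability p = (e^0.05 − 0.7)/(1.4 − 0.7) = 0.3513/0.7000 = 0.5018
Terminal stock prices: S_uu = 294, S_ud = 147, S_dd = 73.5
Terminal payoffs (K − S): max(-109, 0) = 0, max(38, 0) = 38, max(111.5, 0) = 111.5
Node u (S = 210): continuation = e^(−0.05)·[0.5018·0.0000 + 0.4982·38.0000] = 18.0077; exercise value = 0.0000 ≤ continuation, so V_u = 18.0077
Node d (S = 105): continuation = e^(−0.05)·[0.5018·38.0000 + 0.4982·111.5000] = 70.9774; exercise value = 80.0000 > continuation, so V_d = 80.0000 (exercise)
Node 0 (S = 150): continuation = e^(−0.05)·[0.5018·18.0077 + 0.4982·80.0000] = 46.5068; exercise value = 35.0000 ≤ continuation, so V_0 = 46.5068

46.51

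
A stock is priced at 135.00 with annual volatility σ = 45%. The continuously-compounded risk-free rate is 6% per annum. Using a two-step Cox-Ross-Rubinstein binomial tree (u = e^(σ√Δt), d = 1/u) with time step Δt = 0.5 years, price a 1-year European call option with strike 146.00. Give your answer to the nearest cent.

22.52

CRR parameters: u = e^(σ√Δt) = e^(0.45·√0.5) = 1.3746, d = 1/u = 0.7275
Per-period rate: rΔt = 0.06·0.5 = 0.03, so R = e^0.03 = 1.0305
Risk-neutral probability p = (e^0.03 − 0.7275)/(1.3746 − 0.7275) = 0.3030/0.6472 = 0.4682
Terminal stock prices: S_uu = 255.1, S_ud = 135, S_dd = 71.44
Terminal payoffs (S − K): max(109.1, 0) = 109.1, max(-11, 0) = 0, max(-74.56, 0) = 0
Node u (S = 185.6): V_u = e^(−0.03)·[0.4682·109.1039 + 0.5318·0.0000] = 49.5697
Node d (S = 98.21): V_d = e^(−0.03)·[0.4682·0.0000 + 0.5318·0.0000] = 0.0000
Node 0 (S = 135): V_0 = e^(−0.03)·[0.4682·49.5697 + 0.5318·0.0000] = 22.5213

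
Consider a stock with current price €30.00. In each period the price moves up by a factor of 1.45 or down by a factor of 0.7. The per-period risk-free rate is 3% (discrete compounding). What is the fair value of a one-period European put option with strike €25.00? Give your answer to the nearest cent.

€2.17

Risk-neutral probability p = (1 + 0.03 − 0.7)/(1.45 − 0.7) = 0.3300/0.7500 = 0.4400
Terminal stock prices: S_u = 43.5, S_d = 21
Terminal payoffs (K − S): max(-18.5, 0) = 0, max(4, 0) = 4
Node 0 (S = 30): V_0 = 1/1.03·[0.4400·0.0000 + 0.5600·4.0000] = 2.1748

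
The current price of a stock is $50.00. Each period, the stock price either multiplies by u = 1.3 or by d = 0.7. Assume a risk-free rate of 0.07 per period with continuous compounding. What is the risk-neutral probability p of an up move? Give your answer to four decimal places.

p = 0.6208

Risk-neutral probability p = (e^0.07 − 0.7)/(1.3 − 0.7) = 0.3725/0.6000 = 0.6208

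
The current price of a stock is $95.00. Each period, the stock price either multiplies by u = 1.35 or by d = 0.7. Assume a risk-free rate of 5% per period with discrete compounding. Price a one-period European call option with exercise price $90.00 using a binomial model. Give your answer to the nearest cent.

$19.62

Risk-neutral probability p = (1 + 0.05 − 0.7)/(1.35 − 0.7) = 0.3500/0.6500 = 0.5385
Terminal stock prices: S_u = 128.2, S_d = 66.5
Terminal payoffs (S − K): max(38.25, 0) = 38.25, max(-23.5, 0) = 0
Node 0 (S = 95): V_0 = 1/1.05·[0.5385·38.2500 + 0.4615·0.0000] = 19.6154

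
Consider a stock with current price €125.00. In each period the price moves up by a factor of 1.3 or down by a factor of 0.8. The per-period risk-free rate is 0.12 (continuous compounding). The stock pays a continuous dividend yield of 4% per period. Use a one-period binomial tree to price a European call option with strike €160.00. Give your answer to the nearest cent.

€1.26

Per-period risk-free factor R = e^0.12 = 1.1275; dividend-adjusted growth = e^(0.12−0.04) = 1.0833.
Risk-neutral probability p = (1.0833 − 0.8)/(1.3 − 0.8) = 0.2833/0.5000 = 0.5666
Terminal stock prices: S_u = 162.5, S_d = 100
Terminal payoffs (S − K): max(2.5, 0) = 2.5, max(-60, 0) = 0
Node 0 (S = 125): V_0 = e^(−0.12)·[0.5666·2.5000 + 0.4334·0.0000] = 1.2563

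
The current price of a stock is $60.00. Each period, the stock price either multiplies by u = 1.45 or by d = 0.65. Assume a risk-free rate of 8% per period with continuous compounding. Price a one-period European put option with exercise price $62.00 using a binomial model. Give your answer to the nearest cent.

Risk-neutral probability p = (e^0.08 − 0.65)/(1.45 − 0.65) = 0.4333/0.8000 = 0.5416
Terminal stock prices: S_u = 87, S_d = 39
Terminal payoffs (K − S): max(-25, 0) = 0, max(23, 0) = 23
Node 0 (S = 60): V_0 = e^(−0.08)·[0.5416·0.0000 + 0.4584·23.0000] = 9.7324

$9.73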